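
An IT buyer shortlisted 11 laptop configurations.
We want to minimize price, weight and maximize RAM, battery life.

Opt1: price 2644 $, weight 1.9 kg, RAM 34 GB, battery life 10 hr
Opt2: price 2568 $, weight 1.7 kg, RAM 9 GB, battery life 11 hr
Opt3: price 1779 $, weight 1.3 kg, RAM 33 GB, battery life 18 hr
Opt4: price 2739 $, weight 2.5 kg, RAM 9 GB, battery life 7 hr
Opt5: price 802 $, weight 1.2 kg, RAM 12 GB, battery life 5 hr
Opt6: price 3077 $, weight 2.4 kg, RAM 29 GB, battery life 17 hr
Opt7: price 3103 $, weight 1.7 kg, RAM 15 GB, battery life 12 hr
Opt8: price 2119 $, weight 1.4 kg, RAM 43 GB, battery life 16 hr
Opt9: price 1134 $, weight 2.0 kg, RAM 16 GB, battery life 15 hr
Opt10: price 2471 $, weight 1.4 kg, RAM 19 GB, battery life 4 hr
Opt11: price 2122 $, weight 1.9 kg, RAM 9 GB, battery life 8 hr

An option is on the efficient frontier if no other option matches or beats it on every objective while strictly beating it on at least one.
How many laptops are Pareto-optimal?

4

Opt1: dominated by Opt8 (price 2119≤2644, weight 1.4≤1.9, RAM 43≥34, battery life 16≥10).
Opt2: dominated by Opt3 (price 1779≤2568, weight 1.3≤1.7, RAM 33≥9, battery life 18≥11).
Opt3: not dominated (best battery life).
Opt4: dominated by Opt1 (price 2644≤2739, weight 1.9≤2.5, RAM 34≥9, battery life 10≥7).
Opt5: not dominated (best price).
Opt6: dominated by Opt3 (price 1779≤3077, weight 1.3≤2.4, RAM 33≥29, battery life 18≥17).
Opt7: dominated by Opt3 (price 1779≤3103, weight 1.3≤1.7, RAM 33≥15, battery life 18≥12).
Opt8: not dominated (best RAM).
Opt9: not dominated.
Opt10: dominated by Opt3 (price 1779≤2471, weight 1.3≤1.4, RAM 33≥19, battery life 18≥4).
Opt11: dominated by Opt3 (price 1779≤2122, weight 1.3≤1.9, RAM 33≥9, battery life 18≥8).
Pareto-optimal: Opt3, Opt5, Opt8, Opt9 → 4.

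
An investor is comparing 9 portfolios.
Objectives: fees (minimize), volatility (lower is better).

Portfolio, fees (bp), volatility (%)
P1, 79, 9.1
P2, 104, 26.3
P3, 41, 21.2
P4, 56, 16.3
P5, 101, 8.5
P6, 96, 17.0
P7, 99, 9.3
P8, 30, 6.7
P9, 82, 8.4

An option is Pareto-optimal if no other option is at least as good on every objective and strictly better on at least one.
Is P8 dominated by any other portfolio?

No

P1: worse on fees (79 vs 30).
P2: worse on fees (104 vs 30).
P3: worse on fees (41 vs 30).
P4: worse on fees (56 vs 30).
P5: worse on fees (101 vs 30).
P6: worse on fees (96 vs 30).
P7: worse on fees (99 vs 30).
P9: worse on fees (82 vs 30).
No option is at least as good as P8 on every objective and strictly better on one.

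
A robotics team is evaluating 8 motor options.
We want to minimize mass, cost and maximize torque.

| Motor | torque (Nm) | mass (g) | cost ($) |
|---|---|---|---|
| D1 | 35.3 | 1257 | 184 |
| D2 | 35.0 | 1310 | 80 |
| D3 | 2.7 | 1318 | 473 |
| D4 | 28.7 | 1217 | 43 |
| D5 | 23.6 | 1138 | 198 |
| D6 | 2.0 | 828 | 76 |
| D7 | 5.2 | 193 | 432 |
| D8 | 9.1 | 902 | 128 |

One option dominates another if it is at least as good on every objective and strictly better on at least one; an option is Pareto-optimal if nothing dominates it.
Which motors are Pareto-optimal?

D1: not dominated (best torque).
D2: not dominated.
D3: dominated by D1 (torque 35.3≥2.7, mass 1257≤1318, cost 184≤473).
D4: not dominated (best cost).
D5: not dominated.
D6: not dominated.
D7: not dominated (best mass).
D8: not dominated.

D1, D2, D4, D5, D6, D7, D8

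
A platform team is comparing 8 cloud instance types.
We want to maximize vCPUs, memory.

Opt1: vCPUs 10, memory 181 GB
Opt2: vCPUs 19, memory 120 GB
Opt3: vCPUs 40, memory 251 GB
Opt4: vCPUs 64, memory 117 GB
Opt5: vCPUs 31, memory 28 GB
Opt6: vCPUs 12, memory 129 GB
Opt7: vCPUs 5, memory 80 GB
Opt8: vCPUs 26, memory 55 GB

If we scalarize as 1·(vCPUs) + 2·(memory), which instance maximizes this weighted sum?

Opt3

Opt1: 1·10 + 2·181 = 372
Opt2: 1·19 + 2·120 = 259
Opt3: 1·40 + 2·251 = 542
Opt4: 1·64 + 2·117 = 298
Opt5: 1·31 + 2·28 = 87
Opt6: 1·12 + 2·129 = 270
Opt7: 1·5 + 2·80 = 165
Opt8: 1·26 + 2·55 = 136
Highest: Opt3 at 542.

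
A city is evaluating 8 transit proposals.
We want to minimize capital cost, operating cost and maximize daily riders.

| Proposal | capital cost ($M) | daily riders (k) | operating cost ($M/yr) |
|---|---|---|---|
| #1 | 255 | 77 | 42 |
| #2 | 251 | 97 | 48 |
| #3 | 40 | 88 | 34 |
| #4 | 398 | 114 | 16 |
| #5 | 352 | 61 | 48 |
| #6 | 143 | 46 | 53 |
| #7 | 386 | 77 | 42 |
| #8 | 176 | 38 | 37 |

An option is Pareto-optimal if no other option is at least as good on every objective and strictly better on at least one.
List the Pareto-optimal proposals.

#2, #3, #4

#1: dominated by #3 (capital cost 40≤255, daily riders 88≥77, operating cost 34≤42).
#2: not dominated.
#3: not dominated (best capital cost).
#4: not dominated (best daily riders).
#5: dominated by #1 (capital cost 255≤352, daily riders 77≥61, operating cost 42≤48).
#6: dominated by #3 (capital cost 40≤143, daily riders 88≥46, operating cost 34≤53).
#7: dominated by #1 (capital cost 255≤386, daily riders 77≥77, operating cost 42≤42).
#8: dominated by #3 (capital cost 40≤176, daily riders 88≥38, operating cost 34≤37).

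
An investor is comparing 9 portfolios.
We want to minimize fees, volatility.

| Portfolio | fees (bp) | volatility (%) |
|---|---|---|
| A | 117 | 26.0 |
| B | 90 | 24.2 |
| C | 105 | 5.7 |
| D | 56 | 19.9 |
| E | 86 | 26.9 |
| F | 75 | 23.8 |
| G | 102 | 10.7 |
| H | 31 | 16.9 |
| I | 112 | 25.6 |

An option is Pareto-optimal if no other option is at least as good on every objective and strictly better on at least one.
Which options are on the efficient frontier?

C, G, H

A: dominated by B (fees 90≤117, volatility 24.2≤26.0).
B: dominated by D (fees 56≤90, volatility 19.9≤24.2).
C: not dominated (best volatility).
D: dominated by H (fees 31≤56, volatility 16.9≤19.9).
E: dominated by D (fees 56≤86, volatility 19.9≤26.9).
F: dominated by D (fees 56≤75, volatility 19.9≤23.8).
G: not dominated.
H: not dominated (best fees).
I: dominated by B (fees 90≤112, volatility 24.2≤25.6).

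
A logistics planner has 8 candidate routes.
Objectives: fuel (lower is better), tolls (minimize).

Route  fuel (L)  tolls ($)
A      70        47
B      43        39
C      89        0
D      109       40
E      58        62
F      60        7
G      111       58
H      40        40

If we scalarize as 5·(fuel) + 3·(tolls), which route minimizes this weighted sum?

A: 5·70 + 3·47 = 491
B: 5·43 + 3·39 = 332
C: 5·89 + 3·0 = 445
D: 5·109 + 3·40 = 665
E: 5·58 + 3·62 = 476
F: 5·60 + 3·7 = 321
G: 5·111 + 3·58 = 729
H: 5·40 + 3·40 = 320
Lowest: H at 320.

H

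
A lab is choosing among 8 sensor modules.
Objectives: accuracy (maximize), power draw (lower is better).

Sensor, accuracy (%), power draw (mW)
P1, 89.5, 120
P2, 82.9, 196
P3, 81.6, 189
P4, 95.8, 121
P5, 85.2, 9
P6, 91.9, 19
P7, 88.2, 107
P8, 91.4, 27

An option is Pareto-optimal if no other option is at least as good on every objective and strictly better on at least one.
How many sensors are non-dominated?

P1: dominated by P6 (accuracy 91.9≥89.5, power draw 19≤120).
P2: dominated by P1 (accuracy 89.5≥82.9, power draw 120≤196).
P3: dominated by P1 (accuracy 89.5≥81.6, power draw 120≤189).
P4: not dominated (best accuracy).
P5: not dominated (best power draw).
P6: not dominated.
P7: dominated by P6 (accuracy 91.9≥88.2, power draw 19≤107).
P8: dominated by P6 (accuracy 91.9≥91.4, power draw 19≤27).
Pareto-optimal: P4, P5, P6 → 3.

3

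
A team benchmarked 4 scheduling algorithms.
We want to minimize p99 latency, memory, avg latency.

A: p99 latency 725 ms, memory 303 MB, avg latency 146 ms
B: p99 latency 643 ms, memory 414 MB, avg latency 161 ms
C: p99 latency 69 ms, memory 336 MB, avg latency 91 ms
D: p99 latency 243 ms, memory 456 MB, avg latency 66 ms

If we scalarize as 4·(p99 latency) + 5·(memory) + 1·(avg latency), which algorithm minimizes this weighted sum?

C

A: 4·725 + 5·303 + 1·146 = 4561
B: 4·643 + 5·414 + 1·161 = 4803
C: 4·69 + 5·336 + 1·91 = 2047
D: 4·243 + 5·456 + 1·66 = 3318
Lowest: C at 2047.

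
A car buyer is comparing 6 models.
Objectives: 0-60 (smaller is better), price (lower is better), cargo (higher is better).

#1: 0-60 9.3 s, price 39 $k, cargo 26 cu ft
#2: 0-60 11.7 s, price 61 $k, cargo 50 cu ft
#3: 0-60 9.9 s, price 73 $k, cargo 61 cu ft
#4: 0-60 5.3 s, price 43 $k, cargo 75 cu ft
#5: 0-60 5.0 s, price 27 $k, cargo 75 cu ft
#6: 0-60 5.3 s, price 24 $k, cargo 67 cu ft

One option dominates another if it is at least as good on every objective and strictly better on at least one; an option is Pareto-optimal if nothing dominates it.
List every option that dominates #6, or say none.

none

#1: worse on 0-60 (9.3 vs 5.3).
#2: worse on 0-60 (11.7 vs 5.3).
#3: worse on 0-60 (9.9 vs 5.3).
#4: worse on price (43 vs 24).
#5: worse on price (27 vs 24).
No option dominates #6.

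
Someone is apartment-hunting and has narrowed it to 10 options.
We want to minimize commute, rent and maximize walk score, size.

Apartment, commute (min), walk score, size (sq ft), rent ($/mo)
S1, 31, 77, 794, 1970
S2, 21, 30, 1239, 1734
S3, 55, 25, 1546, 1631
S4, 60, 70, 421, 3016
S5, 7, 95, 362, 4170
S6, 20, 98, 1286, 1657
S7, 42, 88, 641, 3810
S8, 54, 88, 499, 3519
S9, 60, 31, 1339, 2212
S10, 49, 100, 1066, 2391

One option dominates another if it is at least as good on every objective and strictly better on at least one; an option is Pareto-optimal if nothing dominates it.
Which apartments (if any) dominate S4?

S1, S6, S10

S1: commute 31≤60, walk score 77≥70, size 794≥421, rent 1970≤3016 — dominates S4.
S6: commute 20≤60, walk score 98≥70, size 1286≥421, rent 1657≤3016 — dominates S4.
S10: commute 49≤60, walk score 100≥70, size 1066≥421, rent 2391≤3016 — dominates S4.
Others (S2, S3, S5, S7, S8, S9) are each worse than S4 on at least one objective.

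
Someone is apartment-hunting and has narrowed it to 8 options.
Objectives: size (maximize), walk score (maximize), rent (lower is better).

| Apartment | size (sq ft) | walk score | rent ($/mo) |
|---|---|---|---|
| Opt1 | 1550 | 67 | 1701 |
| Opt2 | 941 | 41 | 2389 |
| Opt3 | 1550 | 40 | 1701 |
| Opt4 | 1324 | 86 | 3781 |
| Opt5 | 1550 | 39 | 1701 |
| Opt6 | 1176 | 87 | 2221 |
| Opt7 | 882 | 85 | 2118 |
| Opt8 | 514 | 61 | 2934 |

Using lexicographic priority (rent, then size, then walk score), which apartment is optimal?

Opt1

First minimize rent: best is 1701, kept {Opt1, Opt3, Opt5}.
Then maximize size: best is 1550, kept {Opt1, Opt3, Opt5}.
Then maximize walk score: best is 67, kept {Opt1}.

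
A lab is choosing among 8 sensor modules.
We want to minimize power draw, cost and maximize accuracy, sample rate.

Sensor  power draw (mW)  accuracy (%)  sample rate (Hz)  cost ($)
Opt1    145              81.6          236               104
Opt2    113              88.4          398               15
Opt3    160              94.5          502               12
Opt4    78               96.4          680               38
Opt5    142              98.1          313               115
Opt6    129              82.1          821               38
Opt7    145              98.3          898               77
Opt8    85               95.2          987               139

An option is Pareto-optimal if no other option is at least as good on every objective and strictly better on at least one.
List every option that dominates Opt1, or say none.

Opt2, Opt4, Opt6, Opt7

Opt2: power draw 113≤145, accuracy 88.4≥81.6, sample rate 398≥236, cost 15≤104 — dominates Opt1.
Opt4: power draw 78≤145, accuracy 96.4≥81.6, sample rate 680≥236, cost 38≤104 — dominates Opt1.
Opt6: power draw 129≤145, accuracy 82.1≥81.6, sample rate 821≥236, cost 38≤104 — dominates Opt1.
Opt7: power draw 145≤145, accuracy 98.3≥81.6, sample rate 898≥236, cost 77≤104 — dominates Opt1.
Others (Opt3, Opt5, Opt8) are each worse than Opt1 on at least one objective.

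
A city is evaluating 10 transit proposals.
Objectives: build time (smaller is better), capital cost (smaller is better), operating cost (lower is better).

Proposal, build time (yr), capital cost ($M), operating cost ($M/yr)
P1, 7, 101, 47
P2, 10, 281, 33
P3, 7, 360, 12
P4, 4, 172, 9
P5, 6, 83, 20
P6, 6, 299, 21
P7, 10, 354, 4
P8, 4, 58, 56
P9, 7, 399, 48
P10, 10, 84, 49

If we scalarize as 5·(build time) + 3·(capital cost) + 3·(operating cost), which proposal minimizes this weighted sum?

P1: 5·7 + 3·101 + 3·47 = 479
P2: 5·10 + 3·281 + 3·33 = 992
P3: 5·7 + 3·360 + 3·12 = 1151
P4: 5·4 + 3·172 + 3·9 = 563
P5: 5·6 + 3·83 + 3·20 = 339
P6: 5·6 + 3·299 + 3·21 = 990
P7: 5·10 + 3·354 + 3·4 = 1124
P8: 5·4 + 3·58 + 3·56 = 362
P9: 5·7 + 3·399 + 3·48 = 1376
P10: 5·10 + 3·84 + 3·49 = 449
Lowest: P5 at 339.

P5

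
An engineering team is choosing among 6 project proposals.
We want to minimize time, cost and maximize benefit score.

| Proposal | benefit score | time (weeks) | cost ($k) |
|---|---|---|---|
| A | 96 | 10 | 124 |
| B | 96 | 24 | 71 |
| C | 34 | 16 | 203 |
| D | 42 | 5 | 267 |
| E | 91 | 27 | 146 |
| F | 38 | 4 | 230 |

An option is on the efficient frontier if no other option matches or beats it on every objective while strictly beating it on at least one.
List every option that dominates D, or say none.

none

A: worse on time (10 vs 5).
B: worse on time (24 vs 5).
C: worse on benefit score (34 vs 42).
E: worse on time (27 vs 5).
F: worse on benefit score (38 vs 42).
No option dominates D.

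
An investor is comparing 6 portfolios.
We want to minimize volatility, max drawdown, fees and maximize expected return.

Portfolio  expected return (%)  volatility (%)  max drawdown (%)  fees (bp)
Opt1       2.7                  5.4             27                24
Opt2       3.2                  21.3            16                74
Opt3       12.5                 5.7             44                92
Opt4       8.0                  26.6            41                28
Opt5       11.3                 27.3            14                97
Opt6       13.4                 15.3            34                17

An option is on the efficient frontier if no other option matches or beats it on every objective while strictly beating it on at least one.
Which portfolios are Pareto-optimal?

Opt1: not dominated (best volatility).
Opt2: not dominated.
Opt3: not dominated.
Opt4: dominated by Opt6 (expected return 13.4≥8.0, volatility 15.3≤26.6, max drawdown 34≤41, fees 17≤28).
Opt5: not dominated (best max drawdown).
Opt6: not dominated (best expected return).

Opt1, Opt2, Opt3, Opt5, Opt6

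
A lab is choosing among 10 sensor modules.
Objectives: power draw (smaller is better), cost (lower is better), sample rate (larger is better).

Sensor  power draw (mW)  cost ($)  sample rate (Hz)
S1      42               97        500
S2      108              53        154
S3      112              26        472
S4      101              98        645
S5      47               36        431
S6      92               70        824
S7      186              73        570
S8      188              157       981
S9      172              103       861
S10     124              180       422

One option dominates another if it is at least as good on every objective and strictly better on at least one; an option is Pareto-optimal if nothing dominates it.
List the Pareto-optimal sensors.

S1: not dominated (best power draw).
S2: dominated by S5 (power draw 47≤108, cost 36≤53, sample rate 431≥154).
S3: not dominated (best cost).
S4: dominated by S6 (power draw 92≤101, cost 70≤98, sample rate 824≥645).
S5: not dominated.
S6: not dominated.
S7: dominated by S6 (power draw 92≤186, cost 70≤73, sample rate 824≥570).
S8: not dominated (best sample rate).
S9: not dominated.
S10: dominated by S1 (power draw 42≤124, cost 97≤180, sample rate 500≥422).

S1, S3, S5, S6, S8, S9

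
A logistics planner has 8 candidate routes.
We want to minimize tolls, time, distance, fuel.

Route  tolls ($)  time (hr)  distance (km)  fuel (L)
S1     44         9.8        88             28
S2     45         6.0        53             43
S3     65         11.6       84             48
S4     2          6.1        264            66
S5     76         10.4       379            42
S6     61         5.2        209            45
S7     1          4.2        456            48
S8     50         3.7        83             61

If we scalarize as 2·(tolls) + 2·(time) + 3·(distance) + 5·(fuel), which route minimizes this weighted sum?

S1: 2·44 + 2·9.8 + 3·88 + 5·28 = 511.6
S2: 2·45 + 2·6.0 + 3·53 + 5·43 = 476.0
S3: 2·65 + 2·11.6 + 3·84 + 5·48 = 645.2
S4: 2·2 + 2·6.1 + 3·264 + 5·66 = 1138.2
S5: 2·76 + 2·10.4 + 3·379 + 5·42 = 1519.8
S6: 2·61 + 2·5.2 + 3·209 + 5·45 = 984.4
S7: 2·1 + 2·4.2 + 3·456 + 5·48 = 1618.4
S8: 2·50 + 2·3.7 + 3·83 + 5·61 = 661.4
Lowest: S2 at 476.0.

S2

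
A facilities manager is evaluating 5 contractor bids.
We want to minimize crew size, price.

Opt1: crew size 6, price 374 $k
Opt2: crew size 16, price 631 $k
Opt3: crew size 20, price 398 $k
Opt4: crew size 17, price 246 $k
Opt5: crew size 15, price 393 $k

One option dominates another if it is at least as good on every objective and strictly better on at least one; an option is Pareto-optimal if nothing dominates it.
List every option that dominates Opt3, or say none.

Opt1, Opt4, Opt5

Opt1: crew size 6≤20, price 374≤398 — dominates Opt3.
Opt4: crew size 17≤20, price 246≤398 — dominates Opt3.
Opt5: crew size 15≤20, price 393≤398 — dominates Opt3.
Others (Opt2) are each worse than Opt3 on at least one objective.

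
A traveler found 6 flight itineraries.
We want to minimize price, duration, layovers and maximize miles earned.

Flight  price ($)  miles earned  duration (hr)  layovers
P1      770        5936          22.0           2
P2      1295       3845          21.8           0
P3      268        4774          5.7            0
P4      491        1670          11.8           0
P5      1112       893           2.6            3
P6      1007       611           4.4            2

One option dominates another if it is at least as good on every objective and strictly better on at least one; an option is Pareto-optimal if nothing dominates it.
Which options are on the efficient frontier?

P1, P3, P5, P6

P1: not dominated (best miles earned).
P2: dominated by P3 (price 268≤1295, miles earned 4774≥3845, duration 5.7≤21.8, layovers 0≤0).
P3: not dominated (best price).
P4: dominated by P3 (price 268≤491, miles earned 4774≥1670, duration 5.7≤11.8, layovers 0≤0).
P5: not dominated (best duration).
P6: not dominated.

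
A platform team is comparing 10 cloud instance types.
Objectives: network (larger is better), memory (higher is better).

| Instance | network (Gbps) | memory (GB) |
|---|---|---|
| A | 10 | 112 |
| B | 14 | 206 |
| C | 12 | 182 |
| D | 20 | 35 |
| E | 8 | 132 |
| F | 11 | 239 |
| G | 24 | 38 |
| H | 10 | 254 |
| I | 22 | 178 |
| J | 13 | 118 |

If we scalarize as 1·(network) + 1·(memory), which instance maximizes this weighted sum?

A: 1·10 + 1·112 = 122
B: 1·14 + 1·206 = 220
C: 1·12 + 1·182 = 194
D: 1·20 + 1·35 = 55
E: 1·8 + 1·132 = 140
F: 1·11 + 1·239 = 250
G: 1·24 + 1·38 = 62
H: 1·10 + 1·254 = 264
I: 1·22 + 1·178 = 200
J: 1·13 + 1·118 = 131
Highest: H at 264.

H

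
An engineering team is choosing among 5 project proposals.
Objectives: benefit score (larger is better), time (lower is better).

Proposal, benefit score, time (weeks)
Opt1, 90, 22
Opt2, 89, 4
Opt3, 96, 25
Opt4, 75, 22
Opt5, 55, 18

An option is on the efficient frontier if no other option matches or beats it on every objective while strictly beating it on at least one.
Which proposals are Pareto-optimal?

Opt1, Opt2, Opt3

Opt1: not dominated.
Opt2: not dominated (best time).
Opt3: not dominated (best benefit score).
Opt4: dominated by Opt1 (benefit score 90≥75, time 22≤22).
Opt5: dominated by Opt2 (benefit score 89≥55, time 4≤18).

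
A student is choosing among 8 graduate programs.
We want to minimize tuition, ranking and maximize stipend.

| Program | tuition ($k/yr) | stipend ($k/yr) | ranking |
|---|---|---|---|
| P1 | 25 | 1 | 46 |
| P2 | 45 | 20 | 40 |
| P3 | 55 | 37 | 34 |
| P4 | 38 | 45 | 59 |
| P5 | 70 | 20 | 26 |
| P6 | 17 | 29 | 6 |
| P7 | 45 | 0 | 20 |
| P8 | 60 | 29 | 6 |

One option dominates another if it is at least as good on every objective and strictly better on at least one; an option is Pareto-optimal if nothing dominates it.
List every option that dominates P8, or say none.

P6

P6: tuition 17≤60, stipend 29≥29, ranking 6≤6 — dominates P8.
Others (P1, P2, P3, P4, P5, P7) are each worse than P8 on at least one objective.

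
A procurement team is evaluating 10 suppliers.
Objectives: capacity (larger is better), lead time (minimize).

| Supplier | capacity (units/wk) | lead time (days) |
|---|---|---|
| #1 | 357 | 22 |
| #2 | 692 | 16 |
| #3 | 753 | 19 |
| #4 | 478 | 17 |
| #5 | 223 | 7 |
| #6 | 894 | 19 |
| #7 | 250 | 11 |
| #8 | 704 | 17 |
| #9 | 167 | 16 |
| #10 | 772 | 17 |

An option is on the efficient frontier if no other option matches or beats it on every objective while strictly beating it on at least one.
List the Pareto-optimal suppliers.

#2, #5, #6, #7, #10

#1: dominated by #2 (capacity 692≥357, lead time 16≤22).
#2: not dominated.
#3: dominated by #6 (capacity 894≥753, lead time 19≤19).
#4: dominated by #2 (capacity 692≥478, lead time 16≤17).
#5: not dominated (best lead time).
#6: not dominated (best capacity).
#7: not dominated.
#8: dominated by #10 (capacity 772≥704, lead time 17≤17).
#9: dominated by #2 (capacity 692≥167, lead time 16≤16).
#10: not dominated.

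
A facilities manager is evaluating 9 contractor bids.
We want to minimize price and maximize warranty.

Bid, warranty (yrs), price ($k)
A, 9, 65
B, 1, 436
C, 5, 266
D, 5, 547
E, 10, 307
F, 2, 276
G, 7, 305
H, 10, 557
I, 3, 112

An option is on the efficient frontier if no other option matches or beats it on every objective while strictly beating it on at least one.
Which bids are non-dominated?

A: not dominated (best price).
B: dominated by A (warranty 9≥1, price 65≤436).
C: dominated by A (warranty 9≥5, price 65≤266).
D: dominated by A (warranty 9≥5, price 65≤547).
E: not dominated.
F: dominated by A (warranty 9≥2, price 65≤276).
G: dominated by A (warranty 9≥7, price 65≤305).
H: dominated by E (warranty 10≥10, price 307≤557).
I: dominated by A (warranty 9≥3, price 65≤112).

A, E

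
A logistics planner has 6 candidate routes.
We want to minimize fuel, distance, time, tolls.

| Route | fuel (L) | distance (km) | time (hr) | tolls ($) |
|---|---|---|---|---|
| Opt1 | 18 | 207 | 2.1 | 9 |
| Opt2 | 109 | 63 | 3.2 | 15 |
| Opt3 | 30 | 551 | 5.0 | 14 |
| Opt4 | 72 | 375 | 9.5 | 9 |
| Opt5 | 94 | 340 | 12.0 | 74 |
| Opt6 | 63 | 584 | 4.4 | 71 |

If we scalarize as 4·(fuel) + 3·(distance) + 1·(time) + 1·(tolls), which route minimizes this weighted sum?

Opt1: 4·18 + 3·207 + 1·2.1 + 1·9 = 704.1
Opt2: 4·109 + 3·63 + 1·3.2 + 1·15 = 643.2
Opt3: 4·30 + 3·551 + 1·5.0 + 1·14 = 1792.0
Opt4: 4·72 + 3·375 + 1·9.5 + 1·9 = 1431.5
Opt5: 4·94 + 3·340 + 1·12.0 + 1·74 = 1482.0
Opt6: 4·63 + 3·584 + 1·4.4 + 1·71 = 2079.4
Lowest: Opt2 at 643.2.

Opt2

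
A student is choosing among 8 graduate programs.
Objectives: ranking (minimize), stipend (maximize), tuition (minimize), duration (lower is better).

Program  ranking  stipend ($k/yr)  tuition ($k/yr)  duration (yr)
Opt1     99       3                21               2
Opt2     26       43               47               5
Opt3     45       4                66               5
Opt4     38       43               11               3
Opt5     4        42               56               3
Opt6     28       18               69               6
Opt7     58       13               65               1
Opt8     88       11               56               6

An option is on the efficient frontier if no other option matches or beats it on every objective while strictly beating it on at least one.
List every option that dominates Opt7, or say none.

Opt1: worse on ranking (99 vs 58).
Opt2: worse on duration (5 vs 1).
Opt3: worse on stipend (4 vs 13).
Opt4: worse on duration (3 vs 1).
Opt5: worse on duration (3 vs 1).
Opt6: worse on tuition (69 vs 65).
Opt8: worse on ranking (88 vs 58).
No option dominates Opt7.

none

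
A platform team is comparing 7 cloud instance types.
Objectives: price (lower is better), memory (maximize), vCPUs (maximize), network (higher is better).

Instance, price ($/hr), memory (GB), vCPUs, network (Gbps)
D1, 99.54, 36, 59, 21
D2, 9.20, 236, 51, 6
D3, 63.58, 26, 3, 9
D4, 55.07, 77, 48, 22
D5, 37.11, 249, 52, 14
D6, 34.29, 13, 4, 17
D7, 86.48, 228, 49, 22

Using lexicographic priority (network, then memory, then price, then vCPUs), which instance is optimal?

D7

First maximize network: best is 22, kept {D4, D7}.
Then maximize memory: best is 228, kept {D7}.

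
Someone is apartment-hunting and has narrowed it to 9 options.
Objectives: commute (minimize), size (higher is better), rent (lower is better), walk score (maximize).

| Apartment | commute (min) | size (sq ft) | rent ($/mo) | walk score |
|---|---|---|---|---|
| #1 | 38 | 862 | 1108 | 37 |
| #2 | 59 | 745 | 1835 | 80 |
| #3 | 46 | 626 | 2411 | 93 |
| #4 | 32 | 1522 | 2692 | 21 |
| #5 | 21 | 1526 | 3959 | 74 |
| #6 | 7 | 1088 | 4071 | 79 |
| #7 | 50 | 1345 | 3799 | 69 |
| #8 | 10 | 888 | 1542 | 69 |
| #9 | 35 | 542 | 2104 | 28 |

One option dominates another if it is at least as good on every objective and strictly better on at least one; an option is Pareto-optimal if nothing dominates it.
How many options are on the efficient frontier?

8

#1: not dominated (best rent).
#2: not dominated.
#3: not dominated (best walk score).
#4: not dominated.
#5: not dominated (best size).
#6: not dominated (best commute).
#7: not dominated.
#8: not dominated.
#9: dominated by #8 (commute 10≤35, size 888≥542, rent 1542≤2104, walk score 69≥28).
Pareto-optimal: #1, #2, #3, #4, #5, #6, #7, #8 → 8.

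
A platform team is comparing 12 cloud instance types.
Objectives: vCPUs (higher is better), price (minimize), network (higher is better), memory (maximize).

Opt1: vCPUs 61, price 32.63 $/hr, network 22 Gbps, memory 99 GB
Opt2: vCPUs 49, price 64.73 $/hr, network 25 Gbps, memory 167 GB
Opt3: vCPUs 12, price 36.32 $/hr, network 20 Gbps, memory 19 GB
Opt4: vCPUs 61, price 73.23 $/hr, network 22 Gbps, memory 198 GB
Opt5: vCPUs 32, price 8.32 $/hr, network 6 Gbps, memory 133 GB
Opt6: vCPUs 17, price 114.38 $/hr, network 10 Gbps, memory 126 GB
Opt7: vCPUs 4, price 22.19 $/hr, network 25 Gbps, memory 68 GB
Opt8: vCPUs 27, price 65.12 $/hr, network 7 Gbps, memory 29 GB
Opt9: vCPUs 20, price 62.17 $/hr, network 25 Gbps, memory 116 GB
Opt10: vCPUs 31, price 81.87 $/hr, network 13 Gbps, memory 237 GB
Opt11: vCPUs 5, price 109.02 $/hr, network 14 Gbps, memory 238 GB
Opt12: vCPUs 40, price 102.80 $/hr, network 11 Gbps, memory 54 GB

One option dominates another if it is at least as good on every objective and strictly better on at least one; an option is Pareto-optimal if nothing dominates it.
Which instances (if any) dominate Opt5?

none

Opt1: worse on price (32.63 vs 8.32).
Opt2: worse on price (64.73 vs 8.32).
Opt3: worse on vCPUs (12 vs 32).
Opt4: worse on price (73.23 vs 8.32).
Opt6: worse on vCPUs (17 vs 32).
Opt7: worse on vCPUs (4 vs 32).
Opt8: worse on vCPUs (27 vs 32).
Opt9: worse on vCPUs (20 vs 32).
Opt10: worse on vCPUs (31 vs 32).
Opt11: worse on vCPUs (5 vs 32).
Opt12: worse on price (102.80 vs 8.32).
No option dominates Opt5.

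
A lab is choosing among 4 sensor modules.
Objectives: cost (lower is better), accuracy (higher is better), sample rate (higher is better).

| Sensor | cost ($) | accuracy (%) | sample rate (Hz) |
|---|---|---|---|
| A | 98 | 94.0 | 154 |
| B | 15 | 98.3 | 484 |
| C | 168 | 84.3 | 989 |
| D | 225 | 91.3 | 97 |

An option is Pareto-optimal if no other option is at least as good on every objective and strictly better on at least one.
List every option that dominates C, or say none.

A: worse on sample rate (154 vs 989).
B: worse on sample rate (484 vs 989).
D: worse on cost (225 vs 168).
No option dominates C.

none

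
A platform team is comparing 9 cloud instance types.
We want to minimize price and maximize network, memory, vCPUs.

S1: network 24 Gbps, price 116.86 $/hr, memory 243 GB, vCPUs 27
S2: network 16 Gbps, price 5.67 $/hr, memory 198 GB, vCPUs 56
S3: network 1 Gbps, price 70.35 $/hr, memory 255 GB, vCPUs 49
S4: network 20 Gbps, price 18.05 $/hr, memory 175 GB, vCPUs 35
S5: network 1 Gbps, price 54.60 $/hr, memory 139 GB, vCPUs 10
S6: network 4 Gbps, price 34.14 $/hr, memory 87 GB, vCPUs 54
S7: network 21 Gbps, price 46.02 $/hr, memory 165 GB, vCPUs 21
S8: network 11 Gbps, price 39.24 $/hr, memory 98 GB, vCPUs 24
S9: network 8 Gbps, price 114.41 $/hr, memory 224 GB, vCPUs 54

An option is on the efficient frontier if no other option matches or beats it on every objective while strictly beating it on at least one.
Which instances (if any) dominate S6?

S2: network 16≥4, price 5.67≤34.14, memory 198≥87, vCPUs 56≥54 — dominates S6.
Others (S1, S3, S4, S5, S7, S8, S9) are each worse than S6 on at least one objective.

S2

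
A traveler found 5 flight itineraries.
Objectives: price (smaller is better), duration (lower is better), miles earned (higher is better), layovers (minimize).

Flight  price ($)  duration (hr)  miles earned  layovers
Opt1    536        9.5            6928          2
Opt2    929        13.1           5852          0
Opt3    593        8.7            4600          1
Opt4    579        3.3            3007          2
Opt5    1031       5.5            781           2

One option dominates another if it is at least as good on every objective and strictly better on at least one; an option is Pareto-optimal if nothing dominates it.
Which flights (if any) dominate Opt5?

Opt4: price 579≤1031, duration 3.3≤5.5, miles earned 3007≥781, layovers 2≤2 — dominates Opt5.
Others (Opt1, Opt2, Opt3) are each worse than Opt5 on at least one objective.

Opt4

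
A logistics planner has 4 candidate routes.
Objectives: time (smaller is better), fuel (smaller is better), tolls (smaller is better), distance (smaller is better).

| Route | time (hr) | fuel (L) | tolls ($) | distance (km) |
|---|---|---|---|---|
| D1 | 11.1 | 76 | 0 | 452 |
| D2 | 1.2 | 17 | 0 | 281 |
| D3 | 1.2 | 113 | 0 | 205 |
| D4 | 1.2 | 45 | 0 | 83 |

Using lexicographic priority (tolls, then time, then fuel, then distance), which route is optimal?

First minimize tolls: best is 0, kept {D1, D2, D3, D4}.
Then minimize time: best is 1.2, kept {D2, D3, D4}.
Then minimize fuel: best is 17, kept {D2}.

D2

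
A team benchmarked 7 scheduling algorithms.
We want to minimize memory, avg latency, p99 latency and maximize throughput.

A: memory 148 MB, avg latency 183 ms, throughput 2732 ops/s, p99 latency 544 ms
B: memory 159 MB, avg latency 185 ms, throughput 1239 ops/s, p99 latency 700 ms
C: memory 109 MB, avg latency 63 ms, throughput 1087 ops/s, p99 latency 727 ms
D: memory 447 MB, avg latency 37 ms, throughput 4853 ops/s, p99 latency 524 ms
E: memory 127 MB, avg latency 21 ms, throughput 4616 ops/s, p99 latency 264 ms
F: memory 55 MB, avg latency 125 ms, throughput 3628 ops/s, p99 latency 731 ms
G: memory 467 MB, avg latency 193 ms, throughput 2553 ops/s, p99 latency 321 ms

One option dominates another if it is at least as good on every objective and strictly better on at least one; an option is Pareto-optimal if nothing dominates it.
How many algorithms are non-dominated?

4

A: dominated by E (memory 127≤148, avg latency 21≤183, throughput 4616≥2732, p99 latency 264≤544).
B: dominated by A (memory 148≤159, avg latency 183≤185, throughput 2732≥1239, p99 latency 544≤700).
C: not dominated.
D: not dominated (best throughput).
E: not dominated (best avg latency).
F: not dominated (best memory).
G: dominated by E (memory 127≤467, avg latency 21≤193, throughput 4616≥2553, p99 latency 264≤321).
Pareto-optimal: C, D, E, F → 4.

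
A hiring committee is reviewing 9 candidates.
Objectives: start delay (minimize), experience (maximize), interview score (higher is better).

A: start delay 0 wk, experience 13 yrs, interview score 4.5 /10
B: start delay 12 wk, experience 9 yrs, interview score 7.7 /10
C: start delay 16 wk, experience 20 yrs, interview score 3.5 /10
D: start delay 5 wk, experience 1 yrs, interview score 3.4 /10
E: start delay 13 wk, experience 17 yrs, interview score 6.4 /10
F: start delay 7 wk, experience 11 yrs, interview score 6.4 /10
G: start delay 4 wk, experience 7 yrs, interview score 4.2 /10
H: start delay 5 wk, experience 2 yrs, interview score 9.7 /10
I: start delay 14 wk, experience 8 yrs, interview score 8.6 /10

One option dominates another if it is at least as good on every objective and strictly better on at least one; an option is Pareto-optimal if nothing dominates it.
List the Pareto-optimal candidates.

A: not dominated (best start delay).
B: not dominated.
C: not dominated (best experience).
D: dominated by A (start delay 0≤5, experience 13≥1, interview score 4.5≥3.4).
E: not dominated.
F: not dominated.
G: dominated by A (start delay 0≤4, experience 13≥7, interview score 4.5≥4.2).
H: not dominated (best interview score).
I: not dominated.

A, B, C, E, F, H, I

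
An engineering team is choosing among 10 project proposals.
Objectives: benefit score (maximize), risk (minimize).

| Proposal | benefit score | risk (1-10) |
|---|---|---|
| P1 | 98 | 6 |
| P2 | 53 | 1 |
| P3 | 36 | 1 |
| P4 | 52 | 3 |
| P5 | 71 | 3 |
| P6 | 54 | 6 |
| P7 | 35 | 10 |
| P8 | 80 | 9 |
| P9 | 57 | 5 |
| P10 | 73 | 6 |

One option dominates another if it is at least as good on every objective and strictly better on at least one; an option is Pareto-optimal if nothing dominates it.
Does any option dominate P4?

P2 vs P4: benefit score 53≥52, risk 1≤3 — P2 is at least as good on every objective and strictly better on at least one, so P2 dominates P4.

Yes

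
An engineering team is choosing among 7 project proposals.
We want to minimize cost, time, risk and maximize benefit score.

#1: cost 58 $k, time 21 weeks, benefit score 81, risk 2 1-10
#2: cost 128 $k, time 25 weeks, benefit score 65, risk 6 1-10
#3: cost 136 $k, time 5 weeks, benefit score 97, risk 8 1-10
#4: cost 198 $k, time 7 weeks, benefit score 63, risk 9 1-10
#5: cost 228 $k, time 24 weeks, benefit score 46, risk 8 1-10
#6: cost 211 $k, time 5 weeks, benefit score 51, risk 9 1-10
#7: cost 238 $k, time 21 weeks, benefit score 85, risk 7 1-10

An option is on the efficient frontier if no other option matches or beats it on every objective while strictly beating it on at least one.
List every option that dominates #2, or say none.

#1: cost 58≤128, time 21≤25, benefit score 81≥65, risk 2≤6 — dominates #2.
Others (#3, #4, #5, #6, #7) are each worse than #2 on at least one objective.

#1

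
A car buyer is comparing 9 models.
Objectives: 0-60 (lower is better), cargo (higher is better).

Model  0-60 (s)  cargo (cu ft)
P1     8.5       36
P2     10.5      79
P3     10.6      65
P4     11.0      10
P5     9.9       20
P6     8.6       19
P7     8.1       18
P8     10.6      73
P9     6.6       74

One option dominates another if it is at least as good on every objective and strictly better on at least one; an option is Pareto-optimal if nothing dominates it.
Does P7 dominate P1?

No

P7 vs P1: P7 is worse on cargo (18 vs 36), so it does not dominate P1.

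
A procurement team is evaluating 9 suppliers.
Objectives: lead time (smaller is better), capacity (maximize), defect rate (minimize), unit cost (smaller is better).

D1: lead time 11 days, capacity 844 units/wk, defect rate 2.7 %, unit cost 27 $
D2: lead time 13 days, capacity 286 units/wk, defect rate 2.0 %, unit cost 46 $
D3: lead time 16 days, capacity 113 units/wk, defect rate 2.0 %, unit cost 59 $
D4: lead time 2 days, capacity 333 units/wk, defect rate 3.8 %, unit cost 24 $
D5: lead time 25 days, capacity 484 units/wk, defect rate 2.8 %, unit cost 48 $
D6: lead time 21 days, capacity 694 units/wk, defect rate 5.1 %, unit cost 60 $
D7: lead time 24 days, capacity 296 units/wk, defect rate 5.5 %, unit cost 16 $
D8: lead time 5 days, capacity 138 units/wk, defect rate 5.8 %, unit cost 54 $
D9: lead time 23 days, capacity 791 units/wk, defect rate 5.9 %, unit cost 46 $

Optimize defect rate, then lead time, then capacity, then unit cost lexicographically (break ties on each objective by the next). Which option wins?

D2

First minimize defect rate: best is 2.0, kept {D2, D3}.
Then minimize lead time: best is 13, kept {D2}.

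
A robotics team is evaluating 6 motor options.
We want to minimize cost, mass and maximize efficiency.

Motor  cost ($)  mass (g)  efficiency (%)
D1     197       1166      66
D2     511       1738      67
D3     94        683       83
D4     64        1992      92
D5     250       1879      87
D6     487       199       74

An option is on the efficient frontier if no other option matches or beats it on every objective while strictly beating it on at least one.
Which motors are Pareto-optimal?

D1: dominated by D3 (cost 94≤197, mass 683≤1166, efficiency 83≥66).
D2: dominated by D3 (cost 94≤511, mass 683≤1738, efficiency 83≥67).
D3: not dominated.
D4: not dominated (best cost).
D5: not dominated.
D6: not dominated (best mass).

D3, D4, D5, D6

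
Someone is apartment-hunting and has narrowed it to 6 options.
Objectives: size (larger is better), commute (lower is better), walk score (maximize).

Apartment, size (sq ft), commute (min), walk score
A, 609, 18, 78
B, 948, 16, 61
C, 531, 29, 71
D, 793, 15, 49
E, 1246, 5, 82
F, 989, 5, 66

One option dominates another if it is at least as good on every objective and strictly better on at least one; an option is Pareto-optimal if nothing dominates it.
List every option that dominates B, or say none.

E: size 1246≥948, commute 5≤16, walk score 82≥61 — dominates B.
F: size 989≥948, commute 5≤16, walk score 66≥61 — dominates B.
Others (A, C, D) are each worse than B on at least one objective.

E, F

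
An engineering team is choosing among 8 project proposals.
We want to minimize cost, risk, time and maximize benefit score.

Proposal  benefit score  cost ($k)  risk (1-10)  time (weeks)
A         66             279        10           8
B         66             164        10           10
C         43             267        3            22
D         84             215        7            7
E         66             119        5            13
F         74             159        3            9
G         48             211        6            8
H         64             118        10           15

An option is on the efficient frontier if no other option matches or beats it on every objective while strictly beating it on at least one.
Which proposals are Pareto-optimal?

D, E, F, G, H

A: dominated by D (benefit score 84≥66, cost 215≤279, risk 7≤10, time 7≤8).
B: dominated by F (benefit score 74≥66, cost 159≤164, risk 3≤10, time 9≤10).
C: dominated by F (benefit score 74≥43, cost 159≤267, risk 3≤3, time 9≤22).
D: not dominated (best benefit score).
E: not dominated.
F: not dominated.
G: not dominated.
H: not dominated (best cost).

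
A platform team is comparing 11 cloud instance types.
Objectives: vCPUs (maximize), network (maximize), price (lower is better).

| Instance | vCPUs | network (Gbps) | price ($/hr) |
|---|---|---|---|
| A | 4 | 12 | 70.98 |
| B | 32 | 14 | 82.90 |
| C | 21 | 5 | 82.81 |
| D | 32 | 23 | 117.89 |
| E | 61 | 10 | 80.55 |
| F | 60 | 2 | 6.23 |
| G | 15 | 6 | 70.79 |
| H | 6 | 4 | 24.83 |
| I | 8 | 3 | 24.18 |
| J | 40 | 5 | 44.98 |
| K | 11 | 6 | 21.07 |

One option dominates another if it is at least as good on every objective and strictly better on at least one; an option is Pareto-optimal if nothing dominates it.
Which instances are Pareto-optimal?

A, B, D, E, F, G, J, K

A: not dominated.
B: not dominated.
C: dominated by E (vCPUs 61≥21, network 10≥5, price 80.55≤82.81).
D: not dominated (best network).
E: not dominated (best vCPUs).
F: not dominated (best price).
G: not dominated.
H: dominated by K (vCPUs 11≥6, network 6≥4, price 21.07≤24.83).
I: dominated by K (vCPUs 11≥8, network 6≥3, price 21.07≤24.18).
J: not dominated.
K: not dominated.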